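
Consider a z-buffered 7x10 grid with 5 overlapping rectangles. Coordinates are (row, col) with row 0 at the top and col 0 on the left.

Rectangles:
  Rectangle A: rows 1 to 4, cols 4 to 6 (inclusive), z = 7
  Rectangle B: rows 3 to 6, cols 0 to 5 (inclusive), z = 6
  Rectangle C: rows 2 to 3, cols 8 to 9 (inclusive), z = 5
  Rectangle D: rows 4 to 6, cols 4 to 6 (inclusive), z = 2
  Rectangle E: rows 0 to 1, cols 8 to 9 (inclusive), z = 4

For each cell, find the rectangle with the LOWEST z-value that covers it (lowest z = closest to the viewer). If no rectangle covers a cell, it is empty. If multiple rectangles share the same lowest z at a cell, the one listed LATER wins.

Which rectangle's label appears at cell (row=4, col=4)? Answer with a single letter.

Answer: D

Derivation:
Check cell (4,4):
  A: rows 1-4 cols 4-6 z=7 -> covers; best now A (z=7)
  B: rows 3-6 cols 0-5 z=6 -> covers; best now B (z=6)
  C: rows 2-3 cols 8-9 -> outside (row miss)
  D: rows 4-6 cols 4-6 z=2 -> covers; best now D (z=2)
  E: rows 0-1 cols 8-9 -> outside (row miss)
Winner: D at z=2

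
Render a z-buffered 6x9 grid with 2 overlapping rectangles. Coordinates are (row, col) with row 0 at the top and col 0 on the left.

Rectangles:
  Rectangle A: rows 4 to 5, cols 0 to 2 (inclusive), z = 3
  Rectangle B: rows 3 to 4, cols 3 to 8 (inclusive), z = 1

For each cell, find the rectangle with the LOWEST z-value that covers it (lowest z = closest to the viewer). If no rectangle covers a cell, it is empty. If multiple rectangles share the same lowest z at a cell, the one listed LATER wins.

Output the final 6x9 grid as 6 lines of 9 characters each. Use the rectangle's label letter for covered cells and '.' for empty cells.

.........
.........
.........
...BBBBBB
AAABBBBBB
AAA......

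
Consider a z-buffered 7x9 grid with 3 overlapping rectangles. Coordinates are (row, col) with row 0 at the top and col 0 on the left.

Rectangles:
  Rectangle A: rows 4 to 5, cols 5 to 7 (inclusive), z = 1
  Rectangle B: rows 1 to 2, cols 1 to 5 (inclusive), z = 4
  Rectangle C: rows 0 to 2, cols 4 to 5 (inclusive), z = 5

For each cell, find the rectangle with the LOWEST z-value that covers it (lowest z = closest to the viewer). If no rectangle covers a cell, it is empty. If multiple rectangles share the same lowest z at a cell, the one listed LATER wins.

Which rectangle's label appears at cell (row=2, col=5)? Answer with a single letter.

Check cell (2,5):
  A: rows 4-5 cols 5-7 -> outside (row miss)
  B: rows 1-2 cols 1-5 z=4 -> covers; best now B (z=4)
  C: rows 0-2 cols 4-5 z=5 -> covers; best now B (z=4)
Winner: B at z=4

Answer: B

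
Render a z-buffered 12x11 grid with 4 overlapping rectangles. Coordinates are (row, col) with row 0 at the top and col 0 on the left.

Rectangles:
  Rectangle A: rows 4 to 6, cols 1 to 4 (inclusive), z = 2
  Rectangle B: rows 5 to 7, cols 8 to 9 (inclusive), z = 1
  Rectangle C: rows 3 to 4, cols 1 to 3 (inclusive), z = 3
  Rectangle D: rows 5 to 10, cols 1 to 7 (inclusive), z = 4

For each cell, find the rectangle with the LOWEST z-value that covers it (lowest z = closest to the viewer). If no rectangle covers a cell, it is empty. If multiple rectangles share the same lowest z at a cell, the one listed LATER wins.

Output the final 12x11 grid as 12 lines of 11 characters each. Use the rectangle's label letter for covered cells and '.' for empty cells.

...........
...........
...........
.CCC.......
.AAAA......
.AAAADDDBB.
.AAAADDDBB.
.DDDDDDDBB.
.DDDDDDD...
.DDDDDDD...
.DDDDDDD...
...........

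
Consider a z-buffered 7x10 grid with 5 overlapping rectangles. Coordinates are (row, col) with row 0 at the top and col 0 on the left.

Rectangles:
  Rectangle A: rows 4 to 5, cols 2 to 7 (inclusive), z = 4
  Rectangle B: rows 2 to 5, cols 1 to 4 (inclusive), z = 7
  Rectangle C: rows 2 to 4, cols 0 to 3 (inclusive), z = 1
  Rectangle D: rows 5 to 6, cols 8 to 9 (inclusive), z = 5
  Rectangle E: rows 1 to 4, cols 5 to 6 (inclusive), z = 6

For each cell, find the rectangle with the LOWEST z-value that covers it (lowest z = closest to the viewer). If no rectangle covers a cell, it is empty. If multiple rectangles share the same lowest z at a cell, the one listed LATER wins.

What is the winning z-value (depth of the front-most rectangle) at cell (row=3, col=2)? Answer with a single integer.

Check cell (3,2):
  A: rows 4-5 cols 2-7 -> outside (row miss)
  B: rows 2-5 cols 1-4 z=7 -> covers; best now B (z=7)
  C: rows 2-4 cols 0-3 z=1 -> covers; best now C (z=1)
  D: rows 5-6 cols 8-9 -> outside (row miss)
  E: rows 1-4 cols 5-6 -> outside (col miss)
Winner: C at z=1

Answer: 1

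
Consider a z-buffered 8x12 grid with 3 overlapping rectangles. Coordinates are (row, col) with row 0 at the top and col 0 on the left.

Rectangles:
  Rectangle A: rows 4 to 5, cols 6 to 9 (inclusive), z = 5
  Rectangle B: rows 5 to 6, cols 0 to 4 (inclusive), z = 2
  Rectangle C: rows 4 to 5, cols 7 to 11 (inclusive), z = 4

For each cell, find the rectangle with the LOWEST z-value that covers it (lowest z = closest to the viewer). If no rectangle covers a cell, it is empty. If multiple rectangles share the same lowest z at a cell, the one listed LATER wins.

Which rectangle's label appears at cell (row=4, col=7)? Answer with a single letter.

Check cell (4,7):
  A: rows 4-5 cols 6-9 z=5 -> covers; best now A (z=5)
  B: rows 5-6 cols 0-4 -> outside (row miss)
  C: rows 4-5 cols 7-11 z=4 -> covers; best now C (z=4)
Winner: C at z=4

Answer: C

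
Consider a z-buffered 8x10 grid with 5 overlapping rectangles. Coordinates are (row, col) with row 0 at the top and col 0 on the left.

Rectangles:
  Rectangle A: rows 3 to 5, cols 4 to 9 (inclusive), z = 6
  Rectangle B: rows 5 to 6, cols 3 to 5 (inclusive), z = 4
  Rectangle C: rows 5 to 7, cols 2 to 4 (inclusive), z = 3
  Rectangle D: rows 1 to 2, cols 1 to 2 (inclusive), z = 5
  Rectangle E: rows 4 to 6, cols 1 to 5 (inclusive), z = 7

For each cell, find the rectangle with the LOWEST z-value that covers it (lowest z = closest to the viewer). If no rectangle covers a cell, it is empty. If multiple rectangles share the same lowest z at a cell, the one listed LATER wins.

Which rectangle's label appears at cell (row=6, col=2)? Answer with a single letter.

Check cell (6,2):
  A: rows 3-5 cols 4-9 -> outside (row miss)
  B: rows 5-6 cols 3-5 -> outside (col miss)
  C: rows 5-7 cols 2-4 z=3 -> covers; best now C (z=3)
  D: rows 1-2 cols 1-2 -> outside (row miss)
  E: rows 4-6 cols 1-5 z=7 -> covers; best now C (z=3)
Winner: C at z=3

Answer: C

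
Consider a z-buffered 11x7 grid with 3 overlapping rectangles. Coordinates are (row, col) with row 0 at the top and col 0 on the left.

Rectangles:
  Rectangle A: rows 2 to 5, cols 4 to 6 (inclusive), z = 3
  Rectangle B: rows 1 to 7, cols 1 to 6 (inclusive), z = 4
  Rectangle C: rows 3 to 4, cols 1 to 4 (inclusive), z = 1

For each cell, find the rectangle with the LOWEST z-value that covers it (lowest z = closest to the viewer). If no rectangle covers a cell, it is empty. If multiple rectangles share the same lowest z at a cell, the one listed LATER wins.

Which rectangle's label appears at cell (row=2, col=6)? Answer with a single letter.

Check cell (2,6):
  A: rows 2-5 cols 4-6 z=3 -> covers; best now A (z=3)
  B: rows 1-7 cols 1-6 z=4 -> covers; best now A (z=3)
  C: rows 3-4 cols 1-4 -> outside (row miss)
Winner: A at z=3

Answer: A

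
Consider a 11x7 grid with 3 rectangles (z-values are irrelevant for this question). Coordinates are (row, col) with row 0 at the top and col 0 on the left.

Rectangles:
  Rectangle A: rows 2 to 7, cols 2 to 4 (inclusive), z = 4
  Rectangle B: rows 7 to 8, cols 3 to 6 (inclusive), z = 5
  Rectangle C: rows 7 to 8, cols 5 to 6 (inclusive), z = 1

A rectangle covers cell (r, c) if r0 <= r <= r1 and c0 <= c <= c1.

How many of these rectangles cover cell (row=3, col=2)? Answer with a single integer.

Answer: 1

Derivation:
Check cell (3,2):
  A: rows 2-7 cols 2-4 -> covers
  B: rows 7-8 cols 3-6 -> outside (row miss)
  C: rows 7-8 cols 5-6 -> outside (row miss)
Count covering = 1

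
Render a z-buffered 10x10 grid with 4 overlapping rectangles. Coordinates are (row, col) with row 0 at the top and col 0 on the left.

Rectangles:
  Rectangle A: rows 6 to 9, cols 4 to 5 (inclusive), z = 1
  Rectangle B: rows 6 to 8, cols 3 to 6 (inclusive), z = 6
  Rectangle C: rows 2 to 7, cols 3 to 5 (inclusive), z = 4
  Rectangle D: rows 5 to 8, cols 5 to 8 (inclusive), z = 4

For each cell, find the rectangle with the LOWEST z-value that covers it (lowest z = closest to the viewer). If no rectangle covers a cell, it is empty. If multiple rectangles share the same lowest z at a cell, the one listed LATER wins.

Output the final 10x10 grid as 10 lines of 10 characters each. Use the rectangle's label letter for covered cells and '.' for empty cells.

..........
..........
...CCC....
...CCC....
...CCC....
...CCDDDD.
...CAADDD.
...CAADDD.
...BAADDD.
....AA....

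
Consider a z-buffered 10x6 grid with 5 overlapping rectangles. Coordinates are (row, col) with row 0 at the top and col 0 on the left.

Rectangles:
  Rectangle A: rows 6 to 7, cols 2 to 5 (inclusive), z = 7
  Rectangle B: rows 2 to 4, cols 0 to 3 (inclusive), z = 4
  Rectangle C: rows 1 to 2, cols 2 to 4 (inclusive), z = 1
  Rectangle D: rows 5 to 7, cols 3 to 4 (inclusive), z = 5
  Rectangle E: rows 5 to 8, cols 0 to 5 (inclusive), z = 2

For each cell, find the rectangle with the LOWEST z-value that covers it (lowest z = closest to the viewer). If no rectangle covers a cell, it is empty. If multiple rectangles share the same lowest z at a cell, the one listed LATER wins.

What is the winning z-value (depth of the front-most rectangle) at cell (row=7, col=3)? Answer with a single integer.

Check cell (7,3):
  A: rows 6-7 cols 2-5 z=7 -> covers; best now A (z=7)
  B: rows 2-4 cols 0-3 -> outside (row miss)
  C: rows 1-2 cols 2-4 -> outside (row miss)
  D: rows 5-7 cols 3-4 z=5 -> covers; best now D (z=5)
  E: rows 5-8 cols 0-5 z=2 -> covers; best now E (z=2)
Winner: E at z=2

Answer: 2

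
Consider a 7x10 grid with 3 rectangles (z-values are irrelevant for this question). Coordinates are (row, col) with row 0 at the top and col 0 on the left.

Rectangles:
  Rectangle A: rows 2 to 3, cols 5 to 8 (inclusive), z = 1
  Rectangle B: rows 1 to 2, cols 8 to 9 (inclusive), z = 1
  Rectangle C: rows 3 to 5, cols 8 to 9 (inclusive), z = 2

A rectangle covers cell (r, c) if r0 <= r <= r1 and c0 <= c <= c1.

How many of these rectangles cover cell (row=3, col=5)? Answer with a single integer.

Answer: 1

Derivation:
Check cell (3,5):
  A: rows 2-3 cols 5-8 -> covers
  B: rows 1-2 cols 8-9 -> outside (row miss)
  C: rows 3-5 cols 8-9 -> outside (col miss)
Count covering = 1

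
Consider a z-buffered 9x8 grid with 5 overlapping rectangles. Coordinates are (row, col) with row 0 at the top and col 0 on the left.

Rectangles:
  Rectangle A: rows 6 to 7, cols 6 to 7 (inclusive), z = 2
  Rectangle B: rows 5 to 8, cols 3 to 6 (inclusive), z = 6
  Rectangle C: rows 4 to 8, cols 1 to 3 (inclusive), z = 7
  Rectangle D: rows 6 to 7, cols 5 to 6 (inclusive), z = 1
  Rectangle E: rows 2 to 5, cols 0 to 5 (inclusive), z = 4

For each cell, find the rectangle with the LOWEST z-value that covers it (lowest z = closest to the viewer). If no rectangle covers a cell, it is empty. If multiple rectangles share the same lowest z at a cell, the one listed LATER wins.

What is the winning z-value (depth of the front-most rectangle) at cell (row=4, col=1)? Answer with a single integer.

Answer: 4

Derivation:
Check cell (4,1):
  A: rows 6-7 cols 6-7 -> outside (row miss)
  B: rows 5-8 cols 3-6 -> outside (row miss)
  C: rows 4-8 cols 1-3 z=7 -> covers; best now C (z=7)
  D: rows 6-7 cols 5-6 -> outside (row miss)
  E: rows 2-5 cols 0-5 z=4 -> covers; best now E (z=4)
Winner: E at z=4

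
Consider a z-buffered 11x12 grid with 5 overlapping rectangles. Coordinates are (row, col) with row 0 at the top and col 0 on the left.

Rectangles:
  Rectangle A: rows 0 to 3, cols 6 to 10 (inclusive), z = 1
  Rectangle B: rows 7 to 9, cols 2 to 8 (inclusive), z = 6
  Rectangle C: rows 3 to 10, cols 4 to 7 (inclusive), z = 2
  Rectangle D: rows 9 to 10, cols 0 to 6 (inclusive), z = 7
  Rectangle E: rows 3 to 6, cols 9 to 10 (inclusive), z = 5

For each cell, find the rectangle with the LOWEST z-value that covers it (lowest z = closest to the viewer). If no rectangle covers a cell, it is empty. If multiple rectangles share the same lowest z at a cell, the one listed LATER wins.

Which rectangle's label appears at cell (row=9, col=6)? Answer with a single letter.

Answer: C

Derivation:
Check cell (9,6):
  A: rows 0-3 cols 6-10 -> outside (row miss)
  B: rows 7-9 cols 2-8 z=6 -> covers; best now B (z=6)
  C: rows 3-10 cols 4-7 z=2 -> covers; best now C (z=2)
  D: rows 9-10 cols 0-6 z=7 -> covers; best now C (z=2)
  E: rows 3-6 cols 9-10 -> outside (row miss)
Winner: C at z=2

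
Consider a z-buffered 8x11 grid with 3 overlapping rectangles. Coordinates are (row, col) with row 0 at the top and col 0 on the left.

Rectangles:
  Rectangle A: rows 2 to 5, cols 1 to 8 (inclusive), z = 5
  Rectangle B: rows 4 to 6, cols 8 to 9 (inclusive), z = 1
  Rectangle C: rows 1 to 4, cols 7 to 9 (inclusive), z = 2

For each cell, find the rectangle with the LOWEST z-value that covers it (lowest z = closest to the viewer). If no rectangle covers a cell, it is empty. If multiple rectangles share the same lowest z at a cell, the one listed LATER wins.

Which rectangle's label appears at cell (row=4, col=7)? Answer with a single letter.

Answer: C

Derivation:
Check cell (4,7):
  A: rows 2-5 cols 1-8 z=5 -> covers; best now A (z=5)
  B: rows 4-6 cols 8-9 -> outside (col miss)
  C: rows 1-4 cols 7-9 z=2 -> covers; best now C (z=2)
Winner: C at z=2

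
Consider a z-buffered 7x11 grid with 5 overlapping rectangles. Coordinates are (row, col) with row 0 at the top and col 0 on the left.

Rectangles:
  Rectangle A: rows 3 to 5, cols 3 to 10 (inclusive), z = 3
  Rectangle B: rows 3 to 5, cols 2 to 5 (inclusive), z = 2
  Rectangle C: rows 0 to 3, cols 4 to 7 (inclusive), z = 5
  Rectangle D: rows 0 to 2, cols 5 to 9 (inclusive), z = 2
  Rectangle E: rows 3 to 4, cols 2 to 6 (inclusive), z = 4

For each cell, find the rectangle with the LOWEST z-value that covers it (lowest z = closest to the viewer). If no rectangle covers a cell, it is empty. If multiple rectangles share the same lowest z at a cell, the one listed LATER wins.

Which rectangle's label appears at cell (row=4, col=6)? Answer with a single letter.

Answer: A

Derivation:
Check cell (4,6):
  A: rows 3-5 cols 3-10 z=3 -> covers; best now A (z=3)
  B: rows 3-5 cols 2-5 -> outside (col miss)
  C: rows 0-3 cols 4-7 -> outside (row miss)
  D: rows 0-2 cols 5-9 -> outside (row miss)
  E: rows 3-4 cols 2-6 z=4 -> covers; best now A (z=3)
Winner: A at z=3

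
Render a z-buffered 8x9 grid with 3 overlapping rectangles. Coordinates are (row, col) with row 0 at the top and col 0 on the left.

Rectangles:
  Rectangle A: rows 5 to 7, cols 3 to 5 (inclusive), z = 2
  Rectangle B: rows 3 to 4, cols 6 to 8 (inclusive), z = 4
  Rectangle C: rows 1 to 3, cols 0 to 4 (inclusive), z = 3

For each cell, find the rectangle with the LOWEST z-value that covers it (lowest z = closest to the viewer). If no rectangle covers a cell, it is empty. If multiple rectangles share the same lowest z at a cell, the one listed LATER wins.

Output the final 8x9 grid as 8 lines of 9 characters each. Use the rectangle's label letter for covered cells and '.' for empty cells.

.........
CCCCC....
CCCCC....
CCCCC.BBB
......BBB
...AAA...
...AAA...
...AAA...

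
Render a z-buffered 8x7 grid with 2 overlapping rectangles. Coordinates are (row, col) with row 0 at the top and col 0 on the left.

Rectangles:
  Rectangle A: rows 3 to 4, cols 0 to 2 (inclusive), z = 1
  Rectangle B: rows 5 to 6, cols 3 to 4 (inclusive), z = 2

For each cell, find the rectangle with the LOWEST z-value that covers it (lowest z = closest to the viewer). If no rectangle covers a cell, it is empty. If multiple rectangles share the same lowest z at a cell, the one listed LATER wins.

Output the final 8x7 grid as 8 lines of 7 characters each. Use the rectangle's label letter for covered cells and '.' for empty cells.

.......
.......
.......
AAA....
AAA....
...BB..
...BB..
.......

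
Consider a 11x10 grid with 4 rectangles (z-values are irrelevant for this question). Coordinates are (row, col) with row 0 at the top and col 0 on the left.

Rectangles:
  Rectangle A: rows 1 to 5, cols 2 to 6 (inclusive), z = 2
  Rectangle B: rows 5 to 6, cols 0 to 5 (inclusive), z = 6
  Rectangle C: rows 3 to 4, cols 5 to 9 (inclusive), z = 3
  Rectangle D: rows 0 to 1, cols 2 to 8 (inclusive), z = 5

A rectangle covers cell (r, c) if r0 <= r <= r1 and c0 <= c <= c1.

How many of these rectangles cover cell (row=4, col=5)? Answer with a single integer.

Answer: 2

Derivation:
Check cell (4,5):
  A: rows 1-5 cols 2-6 -> covers
  B: rows 5-6 cols 0-5 -> outside (row miss)
  C: rows 3-4 cols 5-9 -> covers
  D: rows 0-1 cols 2-8 -> outside (row miss)
Count covering = 2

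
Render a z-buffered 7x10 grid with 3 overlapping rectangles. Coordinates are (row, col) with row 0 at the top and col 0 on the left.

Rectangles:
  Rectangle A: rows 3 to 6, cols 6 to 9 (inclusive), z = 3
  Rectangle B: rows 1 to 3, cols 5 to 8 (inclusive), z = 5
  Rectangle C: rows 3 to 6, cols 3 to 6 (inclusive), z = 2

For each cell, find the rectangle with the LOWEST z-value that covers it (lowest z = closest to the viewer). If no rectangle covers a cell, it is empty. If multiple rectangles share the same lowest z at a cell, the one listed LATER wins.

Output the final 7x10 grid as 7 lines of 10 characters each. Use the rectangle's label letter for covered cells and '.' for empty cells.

..........
.....BBBB.
.....BBBB.
...CCCCAAA
...CCCCAAA
...CCCCAAA
...CCCCAAA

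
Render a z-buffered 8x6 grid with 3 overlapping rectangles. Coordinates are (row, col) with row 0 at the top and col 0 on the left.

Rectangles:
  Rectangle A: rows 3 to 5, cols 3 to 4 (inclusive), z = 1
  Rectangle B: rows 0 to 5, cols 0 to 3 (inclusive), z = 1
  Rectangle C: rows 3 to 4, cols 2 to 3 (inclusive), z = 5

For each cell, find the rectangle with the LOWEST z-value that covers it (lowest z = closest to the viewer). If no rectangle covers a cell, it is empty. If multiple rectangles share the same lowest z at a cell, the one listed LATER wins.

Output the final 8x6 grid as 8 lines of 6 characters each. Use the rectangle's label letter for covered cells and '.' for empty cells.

BBBB..
BBBB..
BBBB..
BBBBA.
BBBBA.
BBBBA.
......
......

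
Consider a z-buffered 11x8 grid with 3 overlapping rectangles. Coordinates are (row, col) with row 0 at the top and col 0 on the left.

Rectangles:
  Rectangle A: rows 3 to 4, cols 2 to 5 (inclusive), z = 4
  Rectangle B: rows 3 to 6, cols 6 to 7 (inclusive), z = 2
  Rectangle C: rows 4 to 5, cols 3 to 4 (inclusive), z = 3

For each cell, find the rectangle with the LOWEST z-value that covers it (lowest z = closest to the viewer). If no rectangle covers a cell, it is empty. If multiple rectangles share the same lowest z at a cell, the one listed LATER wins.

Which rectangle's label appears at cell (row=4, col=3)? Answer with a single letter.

Check cell (4,3):
  A: rows 3-4 cols 2-5 z=4 -> covers; best now A (z=4)
  B: rows 3-6 cols 6-7 -> outside (col miss)
  C: rows 4-5 cols 3-4 z=3 -> covers; best now C (z=3)
Winner: C at z=3

Answer: C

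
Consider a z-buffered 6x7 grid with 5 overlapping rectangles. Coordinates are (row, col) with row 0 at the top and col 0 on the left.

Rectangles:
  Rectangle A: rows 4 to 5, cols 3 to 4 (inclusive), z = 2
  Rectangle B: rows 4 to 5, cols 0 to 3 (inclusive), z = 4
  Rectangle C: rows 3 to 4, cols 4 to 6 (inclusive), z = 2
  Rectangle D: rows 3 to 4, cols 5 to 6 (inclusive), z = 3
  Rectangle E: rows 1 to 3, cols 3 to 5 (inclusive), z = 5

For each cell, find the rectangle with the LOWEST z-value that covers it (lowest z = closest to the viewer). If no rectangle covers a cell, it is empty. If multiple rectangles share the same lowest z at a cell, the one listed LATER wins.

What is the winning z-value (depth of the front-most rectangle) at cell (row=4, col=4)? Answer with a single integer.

Answer: 2

Derivation:
Check cell (4,4):
  A: rows 4-5 cols 3-4 z=2 -> covers; best now A (z=2)
  B: rows 4-5 cols 0-3 -> outside (col miss)
  C: rows 3-4 cols 4-6 z=2 -> covers; best now C (z=2)
  D: rows 3-4 cols 5-6 -> outside (col miss)
  E: rows 1-3 cols 3-5 -> outside (row miss)
Winner: C at z=2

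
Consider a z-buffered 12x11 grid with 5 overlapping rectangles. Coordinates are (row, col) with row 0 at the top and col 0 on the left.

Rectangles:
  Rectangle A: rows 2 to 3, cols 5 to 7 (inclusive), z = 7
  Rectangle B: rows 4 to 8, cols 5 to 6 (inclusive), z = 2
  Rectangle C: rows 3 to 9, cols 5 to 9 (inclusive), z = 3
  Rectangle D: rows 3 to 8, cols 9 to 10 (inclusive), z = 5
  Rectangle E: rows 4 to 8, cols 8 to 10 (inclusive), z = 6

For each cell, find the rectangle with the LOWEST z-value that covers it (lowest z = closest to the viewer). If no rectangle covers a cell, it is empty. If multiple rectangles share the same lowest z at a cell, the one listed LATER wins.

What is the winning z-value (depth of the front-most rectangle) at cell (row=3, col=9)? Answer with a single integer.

Check cell (3,9):
  A: rows 2-3 cols 5-7 -> outside (col miss)
  B: rows 4-8 cols 5-6 -> outside (row miss)
  C: rows 3-9 cols 5-9 z=3 -> covers; best now C (z=3)
  D: rows 3-8 cols 9-10 z=5 -> covers; best now C (z=3)
  E: rows 4-8 cols 8-10 -> outside (row miss)
Winner: C at z=3

Answer: 3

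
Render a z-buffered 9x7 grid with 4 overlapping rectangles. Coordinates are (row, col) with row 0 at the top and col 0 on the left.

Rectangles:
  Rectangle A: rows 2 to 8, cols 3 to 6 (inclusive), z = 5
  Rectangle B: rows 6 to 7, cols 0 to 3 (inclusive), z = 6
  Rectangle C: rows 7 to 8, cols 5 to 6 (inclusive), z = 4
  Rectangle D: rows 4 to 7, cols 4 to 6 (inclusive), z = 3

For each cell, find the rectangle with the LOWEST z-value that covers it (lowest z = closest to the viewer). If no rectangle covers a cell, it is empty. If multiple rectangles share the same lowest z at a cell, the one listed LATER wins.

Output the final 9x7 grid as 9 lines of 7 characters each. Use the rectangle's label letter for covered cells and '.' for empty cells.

.......
.......
...AAAA
...AAAA
...ADDD
...ADDD
BBBADDD
BBBADDD
...AACC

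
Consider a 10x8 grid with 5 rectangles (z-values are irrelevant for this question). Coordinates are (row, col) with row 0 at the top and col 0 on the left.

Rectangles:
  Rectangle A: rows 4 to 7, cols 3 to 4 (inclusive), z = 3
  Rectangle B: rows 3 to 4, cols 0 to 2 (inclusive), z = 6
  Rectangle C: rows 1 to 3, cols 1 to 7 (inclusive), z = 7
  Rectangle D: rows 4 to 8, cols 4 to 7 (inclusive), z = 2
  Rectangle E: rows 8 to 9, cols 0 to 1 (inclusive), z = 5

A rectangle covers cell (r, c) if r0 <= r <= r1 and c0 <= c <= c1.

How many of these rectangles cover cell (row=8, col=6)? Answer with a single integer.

Check cell (8,6):
  A: rows 4-7 cols 3-4 -> outside (row miss)
  B: rows 3-4 cols 0-2 -> outside (row miss)
  C: rows 1-3 cols 1-7 -> outside (row miss)
  D: rows 4-8 cols 4-7 -> covers
  E: rows 8-9 cols 0-1 -> outside (col miss)
Count covering = 1

Answer: 1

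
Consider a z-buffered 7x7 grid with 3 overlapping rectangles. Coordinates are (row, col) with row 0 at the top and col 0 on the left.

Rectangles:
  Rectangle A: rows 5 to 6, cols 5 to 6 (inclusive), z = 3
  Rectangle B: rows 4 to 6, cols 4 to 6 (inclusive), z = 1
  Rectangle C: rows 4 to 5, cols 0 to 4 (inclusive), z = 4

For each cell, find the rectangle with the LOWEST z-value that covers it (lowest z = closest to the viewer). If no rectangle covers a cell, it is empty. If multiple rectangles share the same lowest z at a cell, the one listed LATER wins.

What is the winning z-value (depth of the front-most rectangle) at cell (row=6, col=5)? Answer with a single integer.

Check cell (6,5):
  A: rows 5-6 cols 5-6 z=3 -> covers; best now A (z=3)
  B: rows 4-6 cols 4-6 z=1 -> covers; best now B (z=1)
  C: rows 4-5 cols 0-4 -> outside (row miss)
Winner: B at z=1

Answer: 1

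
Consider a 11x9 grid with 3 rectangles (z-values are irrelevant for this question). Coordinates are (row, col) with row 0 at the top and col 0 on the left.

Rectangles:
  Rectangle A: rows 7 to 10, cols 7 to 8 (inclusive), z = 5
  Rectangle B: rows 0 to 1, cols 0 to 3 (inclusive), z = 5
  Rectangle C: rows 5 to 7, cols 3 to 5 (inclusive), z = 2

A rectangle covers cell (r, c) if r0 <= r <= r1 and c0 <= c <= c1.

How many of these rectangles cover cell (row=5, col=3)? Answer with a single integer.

Check cell (5,3):
  A: rows 7-10 cols 7-8 -> outside (row miss)
  B: rows 0-1 cols 0-3 -> outside (row miss)
  C: rows 5-7 cols 3-5 -> covers
Count covering = 1

Answer: 1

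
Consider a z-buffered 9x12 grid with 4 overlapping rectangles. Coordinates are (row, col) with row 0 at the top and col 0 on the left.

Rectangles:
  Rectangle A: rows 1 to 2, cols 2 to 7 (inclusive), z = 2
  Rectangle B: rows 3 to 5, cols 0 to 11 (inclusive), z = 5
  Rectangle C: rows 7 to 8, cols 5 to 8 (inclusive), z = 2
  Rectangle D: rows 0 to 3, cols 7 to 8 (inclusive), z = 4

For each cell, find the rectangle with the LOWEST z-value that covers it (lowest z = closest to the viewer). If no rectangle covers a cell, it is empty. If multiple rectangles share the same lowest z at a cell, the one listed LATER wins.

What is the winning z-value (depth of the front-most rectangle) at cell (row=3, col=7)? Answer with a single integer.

Answer: 4

Derivation:
Check cell (3,7):
  A: rows 1-2 cols 2-7 -> outside (row miss)
  B: rows 3-5 cols 0-11 z=5 -> covers; best now B (z=5)
  C: rows 7-8 cols 5-8 -> outside (row miss)
  D: rows 0-3 cols 7-8 z=4 -> covers; best now D (z=4)
Winner: D at z=4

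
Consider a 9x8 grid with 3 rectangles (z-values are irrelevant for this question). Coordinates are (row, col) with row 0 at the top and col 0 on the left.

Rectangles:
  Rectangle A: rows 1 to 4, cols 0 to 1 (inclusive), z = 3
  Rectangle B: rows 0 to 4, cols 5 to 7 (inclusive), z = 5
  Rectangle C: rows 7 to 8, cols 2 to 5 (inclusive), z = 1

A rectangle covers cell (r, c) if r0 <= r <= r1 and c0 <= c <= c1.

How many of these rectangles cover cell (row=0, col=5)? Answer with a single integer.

Answer: 1

Derivation:
Check cell (0,5):
  A: rows 1-4 cols 0-1 -> outside (row miss)
  B: rows 0-4 cols 5-7 -> covers
  C: rows 7-8 cols 2-5 -> outside (row miss)
Count covering = 1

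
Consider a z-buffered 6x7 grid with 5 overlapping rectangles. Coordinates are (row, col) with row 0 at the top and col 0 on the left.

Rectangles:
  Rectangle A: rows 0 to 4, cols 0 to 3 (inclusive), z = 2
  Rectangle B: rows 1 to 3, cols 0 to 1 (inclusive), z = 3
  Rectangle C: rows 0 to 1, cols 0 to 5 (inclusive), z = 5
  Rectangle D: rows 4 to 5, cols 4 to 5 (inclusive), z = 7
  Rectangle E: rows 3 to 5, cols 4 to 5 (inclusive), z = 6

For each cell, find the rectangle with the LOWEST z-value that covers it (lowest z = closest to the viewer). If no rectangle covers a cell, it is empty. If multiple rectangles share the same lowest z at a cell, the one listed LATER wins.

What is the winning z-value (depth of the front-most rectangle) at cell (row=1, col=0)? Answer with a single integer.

Check cell (1,0):
  A: rows 0-4 cols 0-3 z=2 -> covers; best now A (z=2)
  B: rows 1-3 cols 0-1 z=3 -> covers; best now A (z=2)
  C: rows 0-1 cols 0-5 z=5 -> covers; best now A (z=2)
  D: rows 4-5 cols 4-5 -> outside (row miss)
  E: rows 3-5 cols 4-5 -> outside (row miss)
Winner: A at z=2

Answer: 2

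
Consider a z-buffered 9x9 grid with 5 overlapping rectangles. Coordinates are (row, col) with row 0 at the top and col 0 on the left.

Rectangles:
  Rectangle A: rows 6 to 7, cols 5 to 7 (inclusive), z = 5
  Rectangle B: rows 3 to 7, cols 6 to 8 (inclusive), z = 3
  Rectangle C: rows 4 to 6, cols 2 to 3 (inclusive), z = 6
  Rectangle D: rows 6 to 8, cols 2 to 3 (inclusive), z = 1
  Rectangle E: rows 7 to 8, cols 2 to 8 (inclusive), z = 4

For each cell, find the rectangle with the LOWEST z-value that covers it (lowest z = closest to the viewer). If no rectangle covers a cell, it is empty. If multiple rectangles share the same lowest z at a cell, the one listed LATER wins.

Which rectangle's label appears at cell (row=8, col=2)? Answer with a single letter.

Answer: D

Derivation:
Check cell (8,2):
  A: rows 6-7 cols 5-7 -> outside (row miss)
  B: rows 3-7 cols 6-8 -> outside (row miss)
  C: rows 4-6 cols 2-3 -> outside (row miss)
  D: rows 6-8 cols 2-3 z=1 -> covers; best now D (z=1)
  E: rows 7-8 cols 2-8 z=4 -> covers; best now D (z=1)
Winner: D at z=1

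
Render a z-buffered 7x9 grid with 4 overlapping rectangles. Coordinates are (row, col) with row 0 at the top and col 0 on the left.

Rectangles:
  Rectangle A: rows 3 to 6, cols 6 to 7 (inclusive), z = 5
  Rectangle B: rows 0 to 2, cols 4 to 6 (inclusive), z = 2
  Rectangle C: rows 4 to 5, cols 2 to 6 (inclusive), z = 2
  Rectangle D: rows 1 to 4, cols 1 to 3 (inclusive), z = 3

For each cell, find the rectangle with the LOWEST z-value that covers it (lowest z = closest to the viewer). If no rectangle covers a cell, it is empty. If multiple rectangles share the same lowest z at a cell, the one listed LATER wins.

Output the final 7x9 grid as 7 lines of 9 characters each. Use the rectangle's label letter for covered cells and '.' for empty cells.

....BBB..
.DDDBBB..
.DDDBBB..
.DDD..AA.
.DCCCCCA.
..CCCCCA.
......AA.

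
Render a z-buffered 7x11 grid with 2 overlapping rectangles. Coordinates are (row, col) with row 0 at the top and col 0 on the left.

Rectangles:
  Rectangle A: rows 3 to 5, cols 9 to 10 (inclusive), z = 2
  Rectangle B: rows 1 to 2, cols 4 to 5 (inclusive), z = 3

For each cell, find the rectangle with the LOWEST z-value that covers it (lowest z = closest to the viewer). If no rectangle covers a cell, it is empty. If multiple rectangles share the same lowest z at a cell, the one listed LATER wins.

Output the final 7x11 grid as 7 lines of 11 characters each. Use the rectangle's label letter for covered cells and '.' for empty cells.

...........
....BB.....
....BB.....
.........AA
.........AA
.........AA
...........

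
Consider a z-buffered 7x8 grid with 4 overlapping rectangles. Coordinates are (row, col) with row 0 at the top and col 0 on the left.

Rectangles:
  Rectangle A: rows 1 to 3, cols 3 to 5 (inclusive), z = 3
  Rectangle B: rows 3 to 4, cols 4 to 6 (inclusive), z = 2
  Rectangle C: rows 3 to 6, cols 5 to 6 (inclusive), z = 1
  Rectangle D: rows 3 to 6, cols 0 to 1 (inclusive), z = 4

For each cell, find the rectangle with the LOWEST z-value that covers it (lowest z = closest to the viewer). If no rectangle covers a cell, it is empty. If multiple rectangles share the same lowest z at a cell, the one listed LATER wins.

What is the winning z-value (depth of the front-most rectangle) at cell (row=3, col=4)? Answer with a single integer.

Check cell (3,4):
  A: rows 1-3 cols 3-5 z=3 -> covers; best now A (z=3)
  B: rows 3-4 cols 4-6 z=2 -> covers; best now B (z=2)
  C: rows 3-6 cols 5-6 -> outside (col miss)
  D: rows 3-6 cols 0-1 -> outside (col miss)
Winner: B at z=2

Answer: 2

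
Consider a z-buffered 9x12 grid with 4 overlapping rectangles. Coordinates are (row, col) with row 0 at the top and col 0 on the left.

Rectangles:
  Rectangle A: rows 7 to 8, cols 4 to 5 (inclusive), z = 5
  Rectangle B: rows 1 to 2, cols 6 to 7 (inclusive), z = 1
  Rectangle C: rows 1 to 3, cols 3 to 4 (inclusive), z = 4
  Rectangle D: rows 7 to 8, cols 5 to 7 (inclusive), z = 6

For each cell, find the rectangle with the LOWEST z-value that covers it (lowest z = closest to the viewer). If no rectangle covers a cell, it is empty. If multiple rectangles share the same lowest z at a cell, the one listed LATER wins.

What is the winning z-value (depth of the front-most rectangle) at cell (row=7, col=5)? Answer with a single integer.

Check cell (7,5):
  A: rows 7-8 cols 4-5 z=5 -> covers; best now A (z=5)
  B: rows 1-2 cols 6-7 -> outside (row miss)
  C: rows 1-3 cols 3-4 -> outside (row miss)
  D: rows 7-8 cols 5-7 z=6 -> covers; best now A (z=5)
Winner: A at z=5

Answer: 5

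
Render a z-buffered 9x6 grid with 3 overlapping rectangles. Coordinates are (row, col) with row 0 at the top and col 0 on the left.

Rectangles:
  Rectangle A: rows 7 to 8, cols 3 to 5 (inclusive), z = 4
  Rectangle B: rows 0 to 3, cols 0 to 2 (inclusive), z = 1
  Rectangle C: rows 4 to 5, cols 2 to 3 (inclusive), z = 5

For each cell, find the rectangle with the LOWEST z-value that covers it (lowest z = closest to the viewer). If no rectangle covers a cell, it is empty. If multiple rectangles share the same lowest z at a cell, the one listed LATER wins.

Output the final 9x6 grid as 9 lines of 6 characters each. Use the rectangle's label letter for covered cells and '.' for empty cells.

BBB...
BBB...
BBB...
BBB...
..CC..
..CC..
......
...AAA
...AAA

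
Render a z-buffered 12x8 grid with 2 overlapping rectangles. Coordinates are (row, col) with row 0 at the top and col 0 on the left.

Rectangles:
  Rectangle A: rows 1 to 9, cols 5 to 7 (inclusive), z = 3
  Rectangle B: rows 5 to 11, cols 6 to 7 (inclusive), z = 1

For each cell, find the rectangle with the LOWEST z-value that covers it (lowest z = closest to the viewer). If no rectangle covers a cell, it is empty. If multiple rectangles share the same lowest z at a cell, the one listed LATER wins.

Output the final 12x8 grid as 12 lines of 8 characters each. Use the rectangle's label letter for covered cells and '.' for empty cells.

........
.....AAA
.....AAA
.....AAA
.....AAA
.....ABB
.....ABB
.....ABB
.....ABB
.....ABB
......BB
......BB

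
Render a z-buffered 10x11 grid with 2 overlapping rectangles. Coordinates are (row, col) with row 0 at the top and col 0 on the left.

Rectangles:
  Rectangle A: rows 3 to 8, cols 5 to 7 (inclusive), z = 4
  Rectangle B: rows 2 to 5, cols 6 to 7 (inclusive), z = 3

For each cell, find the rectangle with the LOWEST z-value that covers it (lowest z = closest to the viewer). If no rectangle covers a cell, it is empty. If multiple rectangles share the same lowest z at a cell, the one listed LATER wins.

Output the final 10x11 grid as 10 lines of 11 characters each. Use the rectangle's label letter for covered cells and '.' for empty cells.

...........
...........
......BB...
.....ABB...
.....ABB...
.....ABB...
.....AAA...
.....AAA...
.....AAA...
...........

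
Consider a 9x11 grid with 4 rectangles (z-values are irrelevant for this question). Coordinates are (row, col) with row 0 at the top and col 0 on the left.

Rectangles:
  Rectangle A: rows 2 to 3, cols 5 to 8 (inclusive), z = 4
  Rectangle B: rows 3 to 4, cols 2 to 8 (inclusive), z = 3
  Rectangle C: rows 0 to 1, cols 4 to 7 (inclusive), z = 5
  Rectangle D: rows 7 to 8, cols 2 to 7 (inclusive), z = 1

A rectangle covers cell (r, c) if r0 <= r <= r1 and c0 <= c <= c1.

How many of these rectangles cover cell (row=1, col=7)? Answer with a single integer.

Answer: 1

Derivation:
Check cell (1,7):
  A: rows 2-3 cols 5-8 -> outside (row miss)
  B: rows 3-4 cols 2-8 -> outside (row miss)
  C: rows 0-1 cols 4-7 -> covers
  D: rows 7-8 cols 2-7 -> outside (row miss)
Count covering = 1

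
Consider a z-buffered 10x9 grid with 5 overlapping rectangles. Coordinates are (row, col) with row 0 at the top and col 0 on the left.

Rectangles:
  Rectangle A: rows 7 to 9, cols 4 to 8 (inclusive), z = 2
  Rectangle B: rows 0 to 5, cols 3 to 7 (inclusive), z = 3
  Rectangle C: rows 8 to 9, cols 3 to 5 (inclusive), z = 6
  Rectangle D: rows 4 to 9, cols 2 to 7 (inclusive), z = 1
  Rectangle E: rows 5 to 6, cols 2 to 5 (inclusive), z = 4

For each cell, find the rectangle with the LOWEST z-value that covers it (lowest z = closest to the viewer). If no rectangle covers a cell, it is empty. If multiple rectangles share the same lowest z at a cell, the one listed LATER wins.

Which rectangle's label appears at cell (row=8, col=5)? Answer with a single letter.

Check cell (8,5):
  A: rows 7-9 cols 4-8 z=2 -> covers; best now A (z=2)
  B: rows 0-5 cols 3-7 -> outside (row miss)
  C: rows 8-9 cols 3-5 z=6 -> covers; best now A (z=2)
  D: rows 4-9 cols 2-7 z=1 -> covers; best now D (z=1)
  E: rows 5-6 cols 2-5 -> outside (row miss)
Winner: D at z=1

Answer: D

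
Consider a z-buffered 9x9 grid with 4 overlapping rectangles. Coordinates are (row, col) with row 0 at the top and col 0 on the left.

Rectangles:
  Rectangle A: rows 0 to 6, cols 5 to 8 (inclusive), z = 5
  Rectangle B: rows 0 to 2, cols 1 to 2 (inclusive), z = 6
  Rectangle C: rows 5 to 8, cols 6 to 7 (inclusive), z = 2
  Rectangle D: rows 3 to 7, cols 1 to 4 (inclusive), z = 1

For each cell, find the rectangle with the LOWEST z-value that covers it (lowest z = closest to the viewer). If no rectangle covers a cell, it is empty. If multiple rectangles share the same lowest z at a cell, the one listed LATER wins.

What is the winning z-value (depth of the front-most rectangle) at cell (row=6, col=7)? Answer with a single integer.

Check cell (6,7):
  A: rows 0-6 cols 5-8 z=5 -> covers; best now A (z=5)
  B: rows 0-2 cols 1-2 -> outside (row miss)
  C: rows 5-8 cols 6-7 z=2 -> covers; best now C (z=2)
  D: rows 3-7 cols 1-4 -> outside (col miss)
Winner: C at z=2

Answer: 2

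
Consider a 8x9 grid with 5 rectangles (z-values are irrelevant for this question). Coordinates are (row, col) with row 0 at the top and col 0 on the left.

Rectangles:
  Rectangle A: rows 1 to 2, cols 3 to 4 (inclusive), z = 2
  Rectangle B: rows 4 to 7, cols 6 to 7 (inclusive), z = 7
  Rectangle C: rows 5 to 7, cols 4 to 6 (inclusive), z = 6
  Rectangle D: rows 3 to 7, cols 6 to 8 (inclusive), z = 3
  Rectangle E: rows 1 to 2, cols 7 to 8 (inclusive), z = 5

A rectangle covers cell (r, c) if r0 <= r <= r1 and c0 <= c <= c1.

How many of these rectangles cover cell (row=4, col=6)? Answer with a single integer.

Answer: 2

Derivation:
Check cell (4,6):
  A: rows 1-2 cols 3-4 -> outside (row miss)
  B: rows 4-7 cols 6-7 -> covers
  C: rows 5-7 cols 4-6 -> outside (row miss)
  D: rows 3-7 cols 6-8 -> covers
  E: rows 1-2 cols 7-8 -> outside (row miss)
Count covering = 2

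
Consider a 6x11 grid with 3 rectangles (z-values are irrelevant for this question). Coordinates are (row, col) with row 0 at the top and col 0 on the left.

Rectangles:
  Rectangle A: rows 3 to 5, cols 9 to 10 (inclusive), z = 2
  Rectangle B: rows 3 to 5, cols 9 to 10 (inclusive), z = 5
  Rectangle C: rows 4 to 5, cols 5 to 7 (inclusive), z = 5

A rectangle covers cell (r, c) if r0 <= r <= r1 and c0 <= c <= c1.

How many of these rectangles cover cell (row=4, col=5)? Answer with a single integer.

Answer: 1

Derivation:
Check cell (4,5):
  A: rows 3-5 cols 9-10 -> outside (col miss)
  B: rows 3-5 cols 9-10 -> outside (col miss)
  C: rows 4-5 cols 5-7 -> covers
Count covering = 1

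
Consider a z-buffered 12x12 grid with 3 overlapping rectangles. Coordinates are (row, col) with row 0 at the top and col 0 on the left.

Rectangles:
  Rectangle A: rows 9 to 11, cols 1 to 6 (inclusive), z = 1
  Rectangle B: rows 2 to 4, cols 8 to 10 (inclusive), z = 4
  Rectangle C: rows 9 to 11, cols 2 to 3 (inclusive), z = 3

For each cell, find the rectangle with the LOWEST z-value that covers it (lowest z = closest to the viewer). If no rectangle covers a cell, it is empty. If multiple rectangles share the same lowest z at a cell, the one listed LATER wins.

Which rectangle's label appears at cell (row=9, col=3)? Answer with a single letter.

Check cell (9,3):
  A: rows 9-11 cols 1-6 z=1 -> covers; best now A (z=1)
  B: rows 2-4 cols 8-10 -> outside (row miss)
  C: rows 9-11 cols 2-3 z=3 -> covers; best now A (z=1)
Winner: A at z=1

Answer: A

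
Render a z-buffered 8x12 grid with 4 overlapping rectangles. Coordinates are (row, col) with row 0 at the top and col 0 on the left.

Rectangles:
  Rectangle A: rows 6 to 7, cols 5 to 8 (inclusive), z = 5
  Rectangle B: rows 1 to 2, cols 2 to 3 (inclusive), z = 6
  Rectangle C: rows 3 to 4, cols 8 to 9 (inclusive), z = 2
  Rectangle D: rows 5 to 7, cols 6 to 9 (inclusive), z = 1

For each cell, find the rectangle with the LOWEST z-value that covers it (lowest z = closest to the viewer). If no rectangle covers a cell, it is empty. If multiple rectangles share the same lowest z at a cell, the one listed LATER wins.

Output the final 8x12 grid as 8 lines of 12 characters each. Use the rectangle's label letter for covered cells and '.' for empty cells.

............
..BB........
..BB........
........CC..
........CC..
......DDDD..
.....ADDDD..
.....ADDDD..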